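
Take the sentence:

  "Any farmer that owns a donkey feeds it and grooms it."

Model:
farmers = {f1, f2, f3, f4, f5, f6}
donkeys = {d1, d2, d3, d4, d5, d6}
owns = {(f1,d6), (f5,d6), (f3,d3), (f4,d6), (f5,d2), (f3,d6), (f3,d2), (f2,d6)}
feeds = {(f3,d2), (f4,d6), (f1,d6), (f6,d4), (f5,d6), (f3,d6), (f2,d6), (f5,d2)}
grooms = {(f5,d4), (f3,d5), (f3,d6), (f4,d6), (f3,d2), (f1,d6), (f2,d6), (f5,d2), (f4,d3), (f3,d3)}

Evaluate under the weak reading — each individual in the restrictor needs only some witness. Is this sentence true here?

True

"it" takes "a donkey" as antecedent — a donkey pronoun bound across the clause boundary.
Weak reading: every farmer f with some owns-donkey has at least one owns-donkey d such that feeds(f,d) ∧ grooms(f,d).
Per farmer: f1:✓  f2:✓  f3:✓  f4:✓  f5:✓
Every farmer in the restrictor has a witness.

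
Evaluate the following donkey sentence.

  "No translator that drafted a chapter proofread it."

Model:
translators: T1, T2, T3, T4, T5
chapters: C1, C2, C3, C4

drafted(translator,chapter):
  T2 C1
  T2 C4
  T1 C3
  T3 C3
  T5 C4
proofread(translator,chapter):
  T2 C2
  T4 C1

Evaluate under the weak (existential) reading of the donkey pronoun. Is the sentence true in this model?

True

"it" takes "a chapter" as antecedent — a donkey pronoun bound across the clause boundary.
Truth condition: for no (t,c) with drafted(t,c) does proofread(t,c) hold.
Restrictor pairs — does the scope hold? (T1,C3):fails  (T2,C1):fails  (T2,C4):fails  (T3,C3):fails  (T5,C4):fails
Scope holds for no restrictor pair, so the sentence is true.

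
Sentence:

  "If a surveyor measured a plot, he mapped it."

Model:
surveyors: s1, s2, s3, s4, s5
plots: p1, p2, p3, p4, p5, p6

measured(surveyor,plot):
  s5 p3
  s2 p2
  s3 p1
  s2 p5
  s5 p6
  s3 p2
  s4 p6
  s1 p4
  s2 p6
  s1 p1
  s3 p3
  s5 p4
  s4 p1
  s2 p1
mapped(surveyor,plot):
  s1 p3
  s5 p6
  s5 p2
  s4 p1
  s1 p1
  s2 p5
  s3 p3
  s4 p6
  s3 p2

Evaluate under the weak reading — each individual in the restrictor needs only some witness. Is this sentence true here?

True

"it" takes "a plot" as antecedent — a donkey pronoun bound across the clause boundary.
Weak reading: every surveyor s with some measured-plot has at least one measured-plot p such that mapped(s,p).
Per surveyor: s1:✓  s2:✓  s3:✓  s4:✓  s5:✓
Every surveyor in the restrictor has a witness.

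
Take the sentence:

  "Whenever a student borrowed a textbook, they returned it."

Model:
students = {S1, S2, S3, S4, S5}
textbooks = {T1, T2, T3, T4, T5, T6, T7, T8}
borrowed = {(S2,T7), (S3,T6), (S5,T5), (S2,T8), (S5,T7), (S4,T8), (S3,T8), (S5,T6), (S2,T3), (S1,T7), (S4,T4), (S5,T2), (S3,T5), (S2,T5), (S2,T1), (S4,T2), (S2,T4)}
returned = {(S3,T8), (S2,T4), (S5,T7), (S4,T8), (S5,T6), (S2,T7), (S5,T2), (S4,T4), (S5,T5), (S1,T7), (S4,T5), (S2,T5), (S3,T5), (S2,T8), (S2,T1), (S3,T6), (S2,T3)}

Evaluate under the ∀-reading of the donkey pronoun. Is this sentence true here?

False

"it" takes "a textbook" as antecedent — a donkey pronoun bound across the clause boundary.
Strong reading: for every (s,t) with borrowed(s,t), returned(s,t).
Restrictor pairs: (S1,T7) ✓  (S2,T1) ✓  (S2,T3) ✓  (S2,T4) ✓  (S2,T5) ✓  (S2,T7) ✓  (S2,T8) ✓  (S3,T5) ✓  (S3,T6) ✓  (S3,T8) ✓  (S4,T2) ✗  (S4,T4) ✓  (S4,T8) ✓  (S5,T2) ✓  (S5,T5) ✓  (S5,T6) ✓  (S5,T7) ✓
Counterexample: (S4,T2) is in borrowed but fails the scope.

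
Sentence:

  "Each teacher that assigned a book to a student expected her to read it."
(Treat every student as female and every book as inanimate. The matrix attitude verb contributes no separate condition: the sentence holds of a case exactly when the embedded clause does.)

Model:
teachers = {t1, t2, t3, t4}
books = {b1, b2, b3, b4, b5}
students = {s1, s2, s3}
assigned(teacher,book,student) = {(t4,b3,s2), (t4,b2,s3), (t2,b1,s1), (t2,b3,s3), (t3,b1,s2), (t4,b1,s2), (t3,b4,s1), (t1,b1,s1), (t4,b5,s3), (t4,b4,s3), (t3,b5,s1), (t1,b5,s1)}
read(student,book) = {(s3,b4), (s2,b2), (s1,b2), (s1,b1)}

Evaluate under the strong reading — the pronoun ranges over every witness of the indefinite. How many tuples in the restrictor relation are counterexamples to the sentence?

"her" takes "a student" as antecedent and "it" takes "a book"; both are donkey pronouns co-varying with the restrictor.
Strong reading: for every (t,b,s) with assigned(t,b,s), read(s,b).
Restrictor triples: (t1,b1,s1)→read(s1,b1) ✓  (t1,b5,s1)→read(s1,b5) ✗  (t2,b1,s1)→read(s1,b1) ✓  (t2,b3,s3)→read(s3,b3) ✗  (t3,b1,s2)→read(s2,b1) ✗  (t3,b4,s1)→read(s1,b4) ✗  (t3,b5,s1)→read(s1,b5) ✗  (t4,b1,s2)→read(s2,b1) ✗  (t4,b2,s3)→read(s3,b2) ✗  (t4,b3,s2)→read(s2,b3) ✗  (t4,b4,s3)→read(s3,b4) ✓  (t4,b5,s3)→read(s3,b5) ✗
Counterexamples (restrictor triples failing the scope): 9.

9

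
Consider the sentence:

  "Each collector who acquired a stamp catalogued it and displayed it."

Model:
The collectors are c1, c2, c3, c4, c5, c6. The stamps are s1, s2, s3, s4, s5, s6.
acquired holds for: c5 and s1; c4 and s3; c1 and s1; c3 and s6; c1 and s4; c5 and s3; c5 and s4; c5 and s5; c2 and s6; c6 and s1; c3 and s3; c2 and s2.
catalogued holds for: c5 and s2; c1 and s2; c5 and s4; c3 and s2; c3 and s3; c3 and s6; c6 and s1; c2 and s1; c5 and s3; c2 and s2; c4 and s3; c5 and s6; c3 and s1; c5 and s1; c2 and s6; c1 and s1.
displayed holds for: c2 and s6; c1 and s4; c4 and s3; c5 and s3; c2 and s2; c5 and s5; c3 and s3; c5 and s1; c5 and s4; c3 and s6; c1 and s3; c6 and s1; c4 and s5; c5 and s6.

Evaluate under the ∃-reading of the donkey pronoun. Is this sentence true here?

False

"it" takes "a stamp" as antecedent — a donkey pronoun bound across the clause boundary.
Weak reading: every collector c with some acquired-stamp has at least one acquired-stamp s such that catalogued(c,s) ∧ displayed(c,s).
Per collector: c1:✗  c2:✓  c3:✓  c4:✓  c5:✓  c6:✓
c1 has no witness among its acquired-stamps.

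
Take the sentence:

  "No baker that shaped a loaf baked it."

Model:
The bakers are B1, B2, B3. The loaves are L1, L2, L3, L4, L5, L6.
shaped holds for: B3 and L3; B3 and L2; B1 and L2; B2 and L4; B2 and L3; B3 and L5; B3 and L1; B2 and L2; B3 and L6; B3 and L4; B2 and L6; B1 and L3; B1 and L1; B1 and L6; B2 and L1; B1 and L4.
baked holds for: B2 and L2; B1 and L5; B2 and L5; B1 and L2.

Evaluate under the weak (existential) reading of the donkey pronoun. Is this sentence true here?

"it" takes "a loaf" as antecedent — a donkey pronoun bound across the clause boundary.
Truth condition: for no (b,l) with shaped(b,l) does baked(b,l) hold.
Restrictor pairs — does the scope hold? (B1,L1):fails  (B1,L2):holds  (B1,L3):fails  (B1,L4):fails  (B1,L6):fails  (B2,L1):fails  (B2,L2):holds  (B2,L3):fails  (B2,L4):fails  (B2,L6):fails  (B3,L1):fails  (B3,L2):fails  (B3,L3):fails  (B3,L4):fails  (B3,L5):fails  (B3,L6):fails
Scope holds for 2 pair(s), so the sentence is false.

False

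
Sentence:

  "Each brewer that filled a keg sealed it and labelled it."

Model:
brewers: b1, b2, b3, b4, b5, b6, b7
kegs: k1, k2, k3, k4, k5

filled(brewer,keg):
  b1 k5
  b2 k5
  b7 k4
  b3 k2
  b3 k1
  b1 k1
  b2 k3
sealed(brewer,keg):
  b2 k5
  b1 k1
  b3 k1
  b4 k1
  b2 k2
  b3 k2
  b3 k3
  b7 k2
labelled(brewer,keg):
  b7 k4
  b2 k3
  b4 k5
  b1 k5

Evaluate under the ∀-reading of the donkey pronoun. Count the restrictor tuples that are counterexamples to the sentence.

"it" takes "a keg" as antecedent — a donkey pronoun bound across the clause boundary.
Strong reading: for every (b,k) with filled(b,k), sealed(b,k) ∧ labelled(b,k).
Restrictor pairs: (b1,k1) ✗  (b1,k5) ✗  (b2,k3) ✗  (b2,k5) ✗  (b3,k1) ✗  (b3,k2) ✗  (b7,k4) ✗
Counterexamples (restrictor pairs failing the scope): 7.

7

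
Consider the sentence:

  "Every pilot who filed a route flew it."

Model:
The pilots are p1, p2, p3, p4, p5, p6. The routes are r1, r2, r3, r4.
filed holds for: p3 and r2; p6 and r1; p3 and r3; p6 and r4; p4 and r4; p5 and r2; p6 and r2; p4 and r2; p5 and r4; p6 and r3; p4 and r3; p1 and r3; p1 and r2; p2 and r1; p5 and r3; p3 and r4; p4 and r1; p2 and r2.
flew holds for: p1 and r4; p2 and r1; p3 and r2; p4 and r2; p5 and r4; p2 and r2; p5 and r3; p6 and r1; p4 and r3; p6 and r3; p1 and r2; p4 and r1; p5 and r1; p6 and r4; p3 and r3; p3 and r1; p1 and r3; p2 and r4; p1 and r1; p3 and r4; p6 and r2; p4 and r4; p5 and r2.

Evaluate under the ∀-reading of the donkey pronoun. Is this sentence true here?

"it" takes "a route" as antecedent — a donkey pronoun bound across the clause boundary.
Strong reading: for every (p,r) with filed(p,r), flew(p,r).
Restrictor pairs: (p1,r2) ✓  (p1,r3) ✓  (p2,r1) ✓  (p2,r2) ✓  (p3,r2) ✓  (p3,r3) ✓  (p3,r4) ✓  (p4,r1) ✓  (p4,r2) ✓  (p4,r3) ✓  (p4,r4) ✓  (p5,r2) ✓  (p5,r3) ✓  (p5,r4) ✓  (p6,r1) ✓  (p6,r2) ✓  (p6,r3) ✓  (p6,r4) ✓
Every restrictor pair satisfies the scope.

True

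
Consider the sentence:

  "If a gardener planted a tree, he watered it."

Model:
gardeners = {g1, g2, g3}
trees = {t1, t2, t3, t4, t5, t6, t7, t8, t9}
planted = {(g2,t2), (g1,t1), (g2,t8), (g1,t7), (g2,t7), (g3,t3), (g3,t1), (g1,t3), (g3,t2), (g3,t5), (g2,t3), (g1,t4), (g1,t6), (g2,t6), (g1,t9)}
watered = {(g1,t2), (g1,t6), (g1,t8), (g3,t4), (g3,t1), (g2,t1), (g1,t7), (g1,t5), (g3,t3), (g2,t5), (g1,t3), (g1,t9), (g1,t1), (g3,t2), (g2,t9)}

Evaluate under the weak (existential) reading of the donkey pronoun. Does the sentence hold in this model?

False

"it" takes "a tree" as antecedent — a donkey pronoun bound across the clause boundary.
Weak reading: every gardener g with some planted-tree has at least one planted-tree t such that watered(g,t).
Per gardener: g1:✓  g2:✗  g3:✓
g2 has no witness among its planted-trees.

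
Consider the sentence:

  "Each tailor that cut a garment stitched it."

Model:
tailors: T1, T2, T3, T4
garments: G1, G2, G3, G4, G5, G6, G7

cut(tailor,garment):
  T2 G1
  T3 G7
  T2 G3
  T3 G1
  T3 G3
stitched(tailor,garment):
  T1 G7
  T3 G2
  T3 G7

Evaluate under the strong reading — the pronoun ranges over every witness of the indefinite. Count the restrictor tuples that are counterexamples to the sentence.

4

"it" takes "a garment" as antecedent — a donkey pronoun bound across the clause boundary.
Strong reading: for every (t,g) with cut(t,g), stitched(t,g).
Restrictor pairs: (T2,G1) ✗  (T2,G3) ✗  (T3,G1) ✗  (T3,G3) ✗  (T3,G7) ✓
Counterexamples (restrictor pairs failing the scope): 4.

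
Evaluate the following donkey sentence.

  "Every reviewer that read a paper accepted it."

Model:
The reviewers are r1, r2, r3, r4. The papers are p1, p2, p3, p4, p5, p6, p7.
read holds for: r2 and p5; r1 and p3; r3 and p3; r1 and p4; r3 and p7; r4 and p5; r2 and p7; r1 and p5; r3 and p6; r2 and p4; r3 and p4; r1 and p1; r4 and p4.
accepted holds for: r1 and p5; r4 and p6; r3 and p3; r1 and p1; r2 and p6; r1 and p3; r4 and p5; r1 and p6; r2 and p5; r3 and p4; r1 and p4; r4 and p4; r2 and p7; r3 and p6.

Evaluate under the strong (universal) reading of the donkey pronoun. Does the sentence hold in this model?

"it" takes "a paper" as antecedent — a donkey pronoun bound across the clause boundary.
Strong reading: for every (r,p) with read(r,p), accepted(r,p).
Restrictor pairs: (r1,p1) ✓  (r1,p3) ✓  (r1,p4) ✓  (r1,p5) ✓  (r2,p4) ✗  (r2,p5) ✓  (r2,p7) ✓  (r3,p3) ✓  (r3,p4) ✓  (r3,p6) ✓  (r3,p7) ✗  (r4,p4) ✓  (r4,p5) ✓
Counterexample: (r2,p4) is in read but fails the scope.

False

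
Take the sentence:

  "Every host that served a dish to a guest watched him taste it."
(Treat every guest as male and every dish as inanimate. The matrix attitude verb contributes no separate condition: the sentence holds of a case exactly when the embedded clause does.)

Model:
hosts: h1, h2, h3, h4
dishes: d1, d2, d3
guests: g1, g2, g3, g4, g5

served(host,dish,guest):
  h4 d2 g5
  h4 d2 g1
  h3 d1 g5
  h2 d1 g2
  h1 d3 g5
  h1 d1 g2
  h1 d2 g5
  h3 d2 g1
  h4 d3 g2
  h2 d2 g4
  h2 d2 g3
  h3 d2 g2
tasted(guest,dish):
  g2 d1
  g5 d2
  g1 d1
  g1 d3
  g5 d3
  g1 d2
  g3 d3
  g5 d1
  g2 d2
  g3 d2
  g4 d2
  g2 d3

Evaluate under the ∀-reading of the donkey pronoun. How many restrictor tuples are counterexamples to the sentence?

"him" takes "a guest" as antecedent and "it" takes "a dish"; both are donkey pronouns co-varying with the restrictor.
Strong reading: for every (h,d,g) with served(h,d,g), tasted(g,d).
Restrictor triples: (h1,d1,g2)→tasted(g2,d1) ✓  (h1,d2,g5)→tasted(g5,d2) ✓  (h1,d3,g5)→tasted(g5,d3) ✓  (h2,d1,g2)→tasted(g2,d1) ✓  (h2,d2,g3)→tasted(g3,d2) ✓  (h2,d2,g4)→tasted(g4,d2) ✓  (h3,d1,g5)→tasted(g5,d1) ✓  (h3,d2,g1)→tasted(g1,d2) ✓  (h3,d2,g2)→tasted(g2,d2) ✓  (h4,d2,g1)→tasted(g1,d2) ✓  (h4,d2,g5)→tasted(g5,d2) ✓  (h4,d3,g2)→tasted(g2,d3) ✓
Counterexamples (restrictor triples failing the scope): 0.

0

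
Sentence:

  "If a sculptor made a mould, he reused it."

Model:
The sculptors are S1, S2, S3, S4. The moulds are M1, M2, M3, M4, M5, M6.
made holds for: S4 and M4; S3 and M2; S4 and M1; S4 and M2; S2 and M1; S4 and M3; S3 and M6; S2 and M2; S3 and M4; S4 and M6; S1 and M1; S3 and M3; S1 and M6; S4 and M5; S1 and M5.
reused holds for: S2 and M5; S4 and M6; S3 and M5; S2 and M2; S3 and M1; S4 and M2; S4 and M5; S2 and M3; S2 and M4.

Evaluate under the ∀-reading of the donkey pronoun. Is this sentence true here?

False

"it" takes "a mould" as antecedent — a donkey pronoun bound across the clause boundary.
Strong reading: for every (s,m) with made(s,m), reused(s,m).
Restrictor pairs: (S1,M1) ✗  (S1,M5) ✗  (S1,M6) ✗  (S2,M1) ✗  (S2,M2) ✓  (S3,M2) ✗  (S3,M3) ✗  (S3,M4) ✗  (S3,M6) ✗  (S4,M1) ✗  (S4,M2) ✓  (S4,M3) ✗  (S4,M4) ✗  (S4,M5) ✓  (S4,M6) ✓
Counterexample: (S1,M1) is in made but fails the scope.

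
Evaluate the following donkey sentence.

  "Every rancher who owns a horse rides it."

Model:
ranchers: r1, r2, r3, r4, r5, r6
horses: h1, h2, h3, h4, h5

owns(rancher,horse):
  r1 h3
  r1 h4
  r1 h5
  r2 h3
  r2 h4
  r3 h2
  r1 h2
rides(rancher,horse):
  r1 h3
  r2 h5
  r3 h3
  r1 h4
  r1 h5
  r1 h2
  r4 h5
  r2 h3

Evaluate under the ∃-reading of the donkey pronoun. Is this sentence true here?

False

"it" takes "a horse" as antecedent — a donkey pronoun bound across the clause boundary.
Weak reading: every rancher r with some owns-horse has at least one owns-horse h such that rides(r,h).
Per rancher: r1:✓  r2:✓  r3:✗
r3 has no witness among its owns-horses.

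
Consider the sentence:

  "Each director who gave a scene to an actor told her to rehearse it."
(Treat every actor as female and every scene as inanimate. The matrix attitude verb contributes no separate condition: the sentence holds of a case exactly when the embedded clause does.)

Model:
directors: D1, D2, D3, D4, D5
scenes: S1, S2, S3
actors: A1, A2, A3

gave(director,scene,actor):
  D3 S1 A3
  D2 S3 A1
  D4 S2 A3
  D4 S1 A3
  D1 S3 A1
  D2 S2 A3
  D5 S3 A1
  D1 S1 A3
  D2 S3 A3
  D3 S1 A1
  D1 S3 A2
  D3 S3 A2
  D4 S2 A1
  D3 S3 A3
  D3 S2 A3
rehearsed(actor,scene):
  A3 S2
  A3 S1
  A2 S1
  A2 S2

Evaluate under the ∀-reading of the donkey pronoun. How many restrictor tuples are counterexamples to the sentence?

"her" takes "an actor" as antecedent and "it" takes "a scene"; both are donkey pronouns co-varying with the restrictor.
Strong reading: for every (d,s,a) with gave(d,s,a), rehearsed(a,s).
Restrictor triples: (D1,S1,A3)→rehearsed(A3,S1) ✓  (D1,S3,A1)→rehearsed(A1,S3) ✗  (D1,S3,A2)→rehearsed(A2,S3) ✗  (D2,S2,A3)→rehearsed(A3,S2) ✓  (D2,S3,A1)→rehearsed(A1,S3) ✗  (D2,S3,A3)→rehearsed(A3,S3) ✗  (D3,S1,A1)→rehearsed(A1,S1) ✗  (D3,S1,A3)→rehearsed(A3,S1) ✓  (D3,S2,A3)→rehearsed(A3,S2) ✓  (D3,S3,A2)→rehearsed(A2,S3) ✗  (D3,S3,A3)→rehearsed(A3,S3) ✗  (D4,S1,A3)→rehearsed(A3,S1) ✓  (D4,S2,A1)→rehearsed(A1,S2) ✗  (D4,S2,A3)→rehearsed(A3,S2) ✓  (D5,S3,A1)→rehearsed(A1,S3) ✗
Counterexamples (restrictor triples failing the scope): 9.

9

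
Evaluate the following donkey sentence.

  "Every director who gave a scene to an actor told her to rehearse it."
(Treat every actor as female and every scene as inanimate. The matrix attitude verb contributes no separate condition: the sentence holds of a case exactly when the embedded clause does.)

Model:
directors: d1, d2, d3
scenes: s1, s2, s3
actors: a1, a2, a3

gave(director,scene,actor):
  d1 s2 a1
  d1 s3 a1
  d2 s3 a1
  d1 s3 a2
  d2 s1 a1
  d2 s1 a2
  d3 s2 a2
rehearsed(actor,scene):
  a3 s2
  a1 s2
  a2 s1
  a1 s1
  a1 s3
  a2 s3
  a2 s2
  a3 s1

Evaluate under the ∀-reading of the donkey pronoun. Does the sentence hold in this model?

"her" takes "an actor" as antecedent and "it" takes "a scene"; both are donkey pronouns co-varying with the restrictor.
Strong reading: for every (d,s,a) with gave(d,s,a), rehearsed(a,s).
Restrictor triples: (d1,s2,a1)→rehearsed(a1,s2) ✓  (d1,s3,a1)→rehearsed(a1,s3) ✓  (d1,s3,a2)→rehearsed(a2,s3) ✓  (d2,s1,a1)→rehearsed(a1,s1) ✓  (d2,s1,a2)→rehearsed(a2,s1) ✓  (d2,s3,a1)→rehearsed(a1,s3) ✓  (d3,s2,a2)→rehearsed(a2,s2) ✓
Every restrictor triple satisfies the scope.

True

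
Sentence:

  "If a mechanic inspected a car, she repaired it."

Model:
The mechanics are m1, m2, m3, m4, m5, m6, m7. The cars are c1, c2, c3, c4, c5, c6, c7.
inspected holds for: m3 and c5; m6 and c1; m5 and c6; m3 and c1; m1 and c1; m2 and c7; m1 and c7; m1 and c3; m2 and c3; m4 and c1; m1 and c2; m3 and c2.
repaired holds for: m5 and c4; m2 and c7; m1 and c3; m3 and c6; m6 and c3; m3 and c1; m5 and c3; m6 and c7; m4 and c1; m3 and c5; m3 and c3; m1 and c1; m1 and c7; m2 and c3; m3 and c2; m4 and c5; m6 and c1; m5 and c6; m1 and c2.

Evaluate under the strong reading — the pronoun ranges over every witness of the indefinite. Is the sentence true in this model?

True

"it" takes "a car" as antecedent — a donkey pronoun bound across the clause boundary.
Strong reading: for every (m,c) with inspected(m,c), repaired(m,c).
Restrictor pairs: (m1,c1) ✓  (m1,c2) ✓  (m1,c3) ✓  (m1,c7) ✓  (m2,c3) ✓  (m2,c7) ✓  (m3,c1) ✓  (m3,c2) ✓  (m3,c5) ✓  (m4,c1) ✓  (m5,c6) ✓  (m6,c1) ✓
Every restrictor pair satisfies the scope.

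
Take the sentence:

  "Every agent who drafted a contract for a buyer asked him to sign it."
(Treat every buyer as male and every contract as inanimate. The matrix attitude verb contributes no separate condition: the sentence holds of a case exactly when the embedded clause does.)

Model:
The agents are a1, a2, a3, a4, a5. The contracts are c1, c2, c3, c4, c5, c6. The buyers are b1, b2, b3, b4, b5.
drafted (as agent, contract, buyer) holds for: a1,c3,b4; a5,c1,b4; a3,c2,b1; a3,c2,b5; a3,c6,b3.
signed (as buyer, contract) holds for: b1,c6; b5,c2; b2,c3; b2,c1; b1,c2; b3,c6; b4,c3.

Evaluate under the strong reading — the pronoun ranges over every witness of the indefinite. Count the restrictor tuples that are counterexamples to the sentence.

"him" takes "a buyer" as antecedent and "it" takes "a contract"; both are donkey pronouns co-varying with the restrictor.
Strong reading: for every (a,c,b) with drafted(a,c,b), signed(b,c).
Restrictor triples: (a1,c3,b4)→signed(b4,c3) ✓  (a3,c2,b1)→signed(b1,c2) ✓  (a3,c2,b5)→signed(b5,c2) ✓  (a3,c6,b3)→signed(b3,c6) ✓  (a5,c1,b4)→signed(b4,c1) ✗
Counterexamples (restrictor triples failing the scope): 1.

1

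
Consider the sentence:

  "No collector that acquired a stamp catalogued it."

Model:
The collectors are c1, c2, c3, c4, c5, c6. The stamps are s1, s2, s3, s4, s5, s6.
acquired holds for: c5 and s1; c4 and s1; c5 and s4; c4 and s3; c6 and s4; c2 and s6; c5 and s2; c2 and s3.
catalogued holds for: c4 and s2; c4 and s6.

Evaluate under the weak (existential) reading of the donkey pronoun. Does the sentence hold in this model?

"it" takes "a stamp" as antecedent — a donkey pronoun bound across the clause boundary.
Truth condition: for no (c,s) with acquired(c,s) does catalogued(c,s) hold.
Restrictor pairs — does the scope hold? (c2,s3):fails  (c2,s6):fails  (c4,s1):fails  (c4,s3):fails  (c5,s1):fails  (c5,s2):fails  (c5,s4):fails  (c6,s4):fails
Scope holds for no restrictor pair, so the sentence is true.

True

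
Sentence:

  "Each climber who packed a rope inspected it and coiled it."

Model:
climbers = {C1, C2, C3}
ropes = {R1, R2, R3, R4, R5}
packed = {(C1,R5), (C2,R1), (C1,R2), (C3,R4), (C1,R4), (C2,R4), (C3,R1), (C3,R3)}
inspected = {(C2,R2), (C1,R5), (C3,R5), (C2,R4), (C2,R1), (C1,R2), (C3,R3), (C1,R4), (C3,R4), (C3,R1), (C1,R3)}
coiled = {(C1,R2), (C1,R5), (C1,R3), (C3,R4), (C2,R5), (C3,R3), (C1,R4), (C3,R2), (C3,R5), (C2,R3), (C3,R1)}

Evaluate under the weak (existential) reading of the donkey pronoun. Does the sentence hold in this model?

"it" takes "a rope" as antecedent — a donkey pronoun bound across the clause boundary.
Weak reading: every climber c with some packed-rope has at least one packed-rope r such that inspected(c,r) ∧ coiled(c,r).
Per climber: C1:✓  C2:✗  C3:✓
C2 has no witness among its packed-ropes.

False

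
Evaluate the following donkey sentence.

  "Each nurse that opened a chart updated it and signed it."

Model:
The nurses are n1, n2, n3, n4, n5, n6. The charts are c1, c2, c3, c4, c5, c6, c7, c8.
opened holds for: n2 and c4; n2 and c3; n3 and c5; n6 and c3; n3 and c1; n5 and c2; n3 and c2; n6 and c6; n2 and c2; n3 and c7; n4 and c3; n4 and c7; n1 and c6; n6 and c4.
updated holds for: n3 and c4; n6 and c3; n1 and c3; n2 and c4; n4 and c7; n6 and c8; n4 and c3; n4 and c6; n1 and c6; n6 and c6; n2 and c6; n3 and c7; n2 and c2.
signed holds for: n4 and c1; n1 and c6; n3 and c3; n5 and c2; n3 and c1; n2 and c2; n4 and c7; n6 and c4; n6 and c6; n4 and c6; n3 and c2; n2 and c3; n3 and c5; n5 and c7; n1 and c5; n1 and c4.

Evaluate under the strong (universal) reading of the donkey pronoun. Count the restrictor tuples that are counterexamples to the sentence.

10

"it" takes "a chart" as antecedent — a donkey pronoun bound across the clause boundary.
Strong reading: for every (n,c) with opened(n,c), updated(n,c) ∧ signed(n,c).
Restrictor pairs: (n1,c6) ✓  (n2,c2) ✓  (n2,c3) ✗  (n2,c4) ✗  (n3,c1) ✗  (n3,c2) ✗  (n3,c5) ✗  (n3,c7) ✗  (n4,c3) ✗  (n4,c7) ✓  (n5,c2) ✗  (n6,c3) ✗  (n6,c4) ✗  (n6,c6) ✓
Counterexamples (restrictor pairs failing the scope): 10.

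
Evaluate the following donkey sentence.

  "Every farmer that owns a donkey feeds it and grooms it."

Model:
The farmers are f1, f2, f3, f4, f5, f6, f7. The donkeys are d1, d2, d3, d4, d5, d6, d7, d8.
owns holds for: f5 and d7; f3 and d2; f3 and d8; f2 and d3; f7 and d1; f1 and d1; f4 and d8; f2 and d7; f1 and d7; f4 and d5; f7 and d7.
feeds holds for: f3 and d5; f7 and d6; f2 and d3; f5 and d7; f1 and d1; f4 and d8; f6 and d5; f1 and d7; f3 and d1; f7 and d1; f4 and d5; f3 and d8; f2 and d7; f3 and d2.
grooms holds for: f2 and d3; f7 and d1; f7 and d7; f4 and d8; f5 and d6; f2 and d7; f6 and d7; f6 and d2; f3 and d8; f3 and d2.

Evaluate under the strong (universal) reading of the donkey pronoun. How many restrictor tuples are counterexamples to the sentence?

"it" takes "a donkey" as antecedent — a donkey pronoun bound across the clause boundary.
Strong reading: for every (f,d) with owns(f,d), feeds(f,d) ∧ grooms(f,d).
Restrictor pairs: (f1,d1) ✗  (f1,d7) ✗  (f2,d3) ✓  (f2,d7) ✓  (f3,d2) ✓  (f3,d8) ✓  (f4,d5) ✗  (f4,d8) ✓  (f5,d7) ✗  (f7,d1) ✓  (f7,d7) ✗
Counterexamples (restrictor pairs failing the scope): 5.

5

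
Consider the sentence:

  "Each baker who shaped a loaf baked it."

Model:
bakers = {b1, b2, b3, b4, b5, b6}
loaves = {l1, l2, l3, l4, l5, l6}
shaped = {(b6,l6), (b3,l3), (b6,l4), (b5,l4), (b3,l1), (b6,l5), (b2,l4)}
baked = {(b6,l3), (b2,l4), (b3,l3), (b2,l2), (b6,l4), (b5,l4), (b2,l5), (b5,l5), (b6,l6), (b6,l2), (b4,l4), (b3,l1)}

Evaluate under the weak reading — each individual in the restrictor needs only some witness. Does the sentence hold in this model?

"it" takes "a loaf" as antecedent — a donkey pronoun bound across the clause boundary.
Weak reading: every baker b with some shaped-loaf has at least one shaped-loaf l such that baked(b,l).
Per baker: b2:✓  b3:✓  b5:✓  b6:✓
Every baker in the restrictor has a witness.

True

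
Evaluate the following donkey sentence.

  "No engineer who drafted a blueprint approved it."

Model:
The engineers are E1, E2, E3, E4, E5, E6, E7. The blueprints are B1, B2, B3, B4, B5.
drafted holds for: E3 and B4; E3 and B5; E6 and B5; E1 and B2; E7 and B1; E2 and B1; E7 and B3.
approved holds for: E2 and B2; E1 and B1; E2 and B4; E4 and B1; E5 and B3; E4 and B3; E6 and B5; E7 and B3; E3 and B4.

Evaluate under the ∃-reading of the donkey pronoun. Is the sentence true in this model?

"it" takes "a blueprint" as antecedent — a donkey pronoun bound across the clause boundary.
Truth condition: for no (e,b) with drafted(e,b) does approved(e,b) hold.
Restrictor pairs — does the scope hold? (E1,B2):fails  (E2,B1):fails  (E3,B4):holds  (E3,B5):fails  (E6,B5):holds  (E7,B1):fails  (E7,B3):holds
Scope holds for 3 pair(s), so the sentence is false.

False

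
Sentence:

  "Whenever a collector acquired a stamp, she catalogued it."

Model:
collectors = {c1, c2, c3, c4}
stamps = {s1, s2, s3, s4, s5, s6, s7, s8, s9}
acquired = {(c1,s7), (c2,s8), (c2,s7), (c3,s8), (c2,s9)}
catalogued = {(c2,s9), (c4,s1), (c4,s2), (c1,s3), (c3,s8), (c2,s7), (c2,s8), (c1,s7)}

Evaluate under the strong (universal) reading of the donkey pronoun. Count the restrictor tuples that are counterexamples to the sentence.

"it" takes "a stamp" as antecedent — a donkey pronoun bound across the clause boundary.
Strong reading: for every (c,s) with acquired(c,s), catalogued(c,s).
Restrictor pairs: (c1,s7) ✓  (c2,s7) ✓  (c2,s8) ✓  (c2,s9) ✓  (c3,s8) ✓
Counterexamples (restrictor pairs failing the scope): 0.

0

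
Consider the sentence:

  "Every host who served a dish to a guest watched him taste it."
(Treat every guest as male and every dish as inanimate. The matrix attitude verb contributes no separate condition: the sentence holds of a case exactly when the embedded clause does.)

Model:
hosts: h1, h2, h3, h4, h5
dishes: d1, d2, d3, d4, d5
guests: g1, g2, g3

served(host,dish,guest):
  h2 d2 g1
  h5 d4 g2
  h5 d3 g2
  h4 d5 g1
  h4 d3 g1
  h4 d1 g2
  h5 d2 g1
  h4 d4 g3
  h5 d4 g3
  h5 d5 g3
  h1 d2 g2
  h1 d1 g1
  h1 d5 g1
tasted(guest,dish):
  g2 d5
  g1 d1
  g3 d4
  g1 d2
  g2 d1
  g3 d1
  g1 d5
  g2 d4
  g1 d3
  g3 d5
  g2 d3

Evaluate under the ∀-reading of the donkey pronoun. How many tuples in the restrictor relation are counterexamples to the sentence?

"him" takes "a guest" as antecedent and "it" takes "a dish"; both are donkey pronouns co-varying with the restrictor.
Strong reading: for every (h,d,g) with served(h,d,g), tasted(g,d).
Restrictor triples: (h1,d1,g1)→tasted(g1,d1) ✓  (h1,d2,g2)→tasted(g2,d2) ✗  (h1,d5,g1)→tasted(g1,d5) ✓  (h2,d2,g1)→tasted(g1,d2) ✓  (h4,d1,g2)→tasted(g2,d1) ✓  (h4,d3,g1)→tasted(g1,d3) ✓  (h4,d4,g3)→tasted(g3,d4) ✓  (h4,d5,g1)→tasted(g1,d5) ✓  (h5,d2,g1)→tasted(g1,d2) ✓  (h5,d3,g2)→tasted(g2,d3) ✓  (h5,d4,g2)→tasted(g2,d4) ✓  (h5,d4,g3)→tasted(g3,d4) ✓  (h5,d5,g3)→tasted(g3,d5) ✓
Counterexamples (restrictor triples failing the scope): 1.

1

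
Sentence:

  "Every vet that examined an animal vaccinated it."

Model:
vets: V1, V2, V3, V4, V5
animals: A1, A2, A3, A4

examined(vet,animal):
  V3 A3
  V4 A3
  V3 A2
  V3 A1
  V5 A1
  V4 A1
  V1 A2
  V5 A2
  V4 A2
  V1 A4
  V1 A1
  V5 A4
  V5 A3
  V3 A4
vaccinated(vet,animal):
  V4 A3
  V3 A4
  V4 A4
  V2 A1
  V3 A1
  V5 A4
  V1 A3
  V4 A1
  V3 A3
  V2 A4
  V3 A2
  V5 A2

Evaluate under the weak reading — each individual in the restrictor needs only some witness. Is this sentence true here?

"it" takes "an animal" as antecedent — a donkey pronoun bound across the clause boundary.
Weak reading: every vet v with some examined-animal has at least one examined-animal a such that vaccinated(v,a).
Per vet: V1:✗  V3:✓  V4:✓  V5:✓
V1 has no witness among its examined-animals.

False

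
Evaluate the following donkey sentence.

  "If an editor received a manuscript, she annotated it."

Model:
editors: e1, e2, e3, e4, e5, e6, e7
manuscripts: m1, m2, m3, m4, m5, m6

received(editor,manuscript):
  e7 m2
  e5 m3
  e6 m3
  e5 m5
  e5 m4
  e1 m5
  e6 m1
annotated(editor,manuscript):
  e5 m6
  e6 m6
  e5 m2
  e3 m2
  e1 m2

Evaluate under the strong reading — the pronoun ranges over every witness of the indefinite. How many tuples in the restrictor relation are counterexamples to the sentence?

"it" takes "a manuscript" as antecedent — a donkey pronoun bound across the clause boundary.
Strong reading: for every (e,m) with received(e,m), annotated(e,m).
Restrictor pairs: (e1,m5) ✗  (e5,m3) ✗  (e5,m4) ✗  (e5,m5) ✗  (e6,m1) ✗  (e6,m3) ✗  (e7,m2) ✗
Counterexamples (restrictor pairs failing the scope): 7.

7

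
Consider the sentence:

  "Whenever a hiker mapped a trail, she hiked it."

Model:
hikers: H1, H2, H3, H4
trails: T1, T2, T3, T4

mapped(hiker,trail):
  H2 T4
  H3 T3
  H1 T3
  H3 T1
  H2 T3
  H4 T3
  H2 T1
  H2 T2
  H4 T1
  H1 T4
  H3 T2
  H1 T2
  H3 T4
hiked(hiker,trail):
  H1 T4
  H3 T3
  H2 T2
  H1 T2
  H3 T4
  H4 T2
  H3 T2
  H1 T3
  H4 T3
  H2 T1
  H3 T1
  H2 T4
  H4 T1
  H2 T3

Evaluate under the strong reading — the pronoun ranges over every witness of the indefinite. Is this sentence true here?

"it" takes "a trail" as antecedent — a donkey pronoun bound across the clause boundary.
Strong reading: for every (h,t) with mapped(h,t), hiked(h,t).
Restrictor pairs: (H1,T2) ✓  (H1,T3) ✓  (H1,T4) ✓  (H2,T1) ✓  (H2,T2) ✓  (H2,T3) ✓  (H2,T4) ✓  (H3,T1) ✓  (H3,T2) ✓  (H3,T3) ✓  (H3,T4) ✓  (H4,T1) ✓  (H4,T3) ✓
Every restrictor pair satisfies the scope.

True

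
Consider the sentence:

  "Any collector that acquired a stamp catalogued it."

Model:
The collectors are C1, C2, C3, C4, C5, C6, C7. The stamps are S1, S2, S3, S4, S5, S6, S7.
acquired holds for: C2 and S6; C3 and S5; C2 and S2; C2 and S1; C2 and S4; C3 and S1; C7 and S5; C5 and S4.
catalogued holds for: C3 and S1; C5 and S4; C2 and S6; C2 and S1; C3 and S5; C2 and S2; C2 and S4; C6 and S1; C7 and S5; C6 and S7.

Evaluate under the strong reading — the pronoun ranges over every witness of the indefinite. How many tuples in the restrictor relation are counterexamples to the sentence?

"it" takes "a stamp" as antecedent — a donkey pronoun bound across the clause boundary.
Strong reading: for every (c,s) with acquired(c,s), catalogued(c,s).
Restrictor pairs: (C2,S1) ✓  (C2,S2) ✓  (C2,S4) ✓  (C2,S6) ✓  (C3,S1) ✓  (C3,S5) ✓  (C5,S4) ✓  (C7,S5) ✓
Counterexamples (restrictor pairs failing the scope): 0.

0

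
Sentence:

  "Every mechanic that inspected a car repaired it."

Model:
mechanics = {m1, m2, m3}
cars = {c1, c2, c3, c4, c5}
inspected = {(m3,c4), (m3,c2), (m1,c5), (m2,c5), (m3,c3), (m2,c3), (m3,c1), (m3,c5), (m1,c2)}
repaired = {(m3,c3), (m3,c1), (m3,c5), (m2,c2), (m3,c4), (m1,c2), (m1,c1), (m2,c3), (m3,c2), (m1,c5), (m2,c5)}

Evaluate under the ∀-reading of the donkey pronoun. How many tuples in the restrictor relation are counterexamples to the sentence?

"it" takes "a car" as antecedent — a donkey pronoun bound across the clause boundary.
Strong reading: for every (m,c) with inspected(m,c), repaired(m,c).
Restrictor pairs: (m1,c2) ✓  (m1,c5) ✓  (m2,c3) ✓  (m2,c5) ✓  (m3,c1) ✓  (m3,c2) ✓  (m3,c3) ✓  (m3,c4) ✓  (m3,c5) ✓
Counterexamples (restrictor pairs failing the scope): 0.

0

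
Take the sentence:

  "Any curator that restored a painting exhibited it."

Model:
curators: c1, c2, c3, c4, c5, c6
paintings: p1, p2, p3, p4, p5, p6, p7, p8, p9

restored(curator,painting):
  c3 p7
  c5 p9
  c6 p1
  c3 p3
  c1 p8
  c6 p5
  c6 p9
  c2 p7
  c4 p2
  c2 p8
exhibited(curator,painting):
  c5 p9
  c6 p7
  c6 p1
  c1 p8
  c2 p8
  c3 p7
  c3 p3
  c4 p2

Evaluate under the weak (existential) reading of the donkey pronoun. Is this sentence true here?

True

"it" takes "a painting" as antecedent — a donkey pronoun bound across the clause boundary.
Weak reading: every curator c with some restored-painting has at least one restored-painting p such that exhibited(c,p).
Per curator: c1:✓  c2:✓  c3:✓  c4:✓  c5:✓  c6:✓
Every curator in the restrictor has a witness.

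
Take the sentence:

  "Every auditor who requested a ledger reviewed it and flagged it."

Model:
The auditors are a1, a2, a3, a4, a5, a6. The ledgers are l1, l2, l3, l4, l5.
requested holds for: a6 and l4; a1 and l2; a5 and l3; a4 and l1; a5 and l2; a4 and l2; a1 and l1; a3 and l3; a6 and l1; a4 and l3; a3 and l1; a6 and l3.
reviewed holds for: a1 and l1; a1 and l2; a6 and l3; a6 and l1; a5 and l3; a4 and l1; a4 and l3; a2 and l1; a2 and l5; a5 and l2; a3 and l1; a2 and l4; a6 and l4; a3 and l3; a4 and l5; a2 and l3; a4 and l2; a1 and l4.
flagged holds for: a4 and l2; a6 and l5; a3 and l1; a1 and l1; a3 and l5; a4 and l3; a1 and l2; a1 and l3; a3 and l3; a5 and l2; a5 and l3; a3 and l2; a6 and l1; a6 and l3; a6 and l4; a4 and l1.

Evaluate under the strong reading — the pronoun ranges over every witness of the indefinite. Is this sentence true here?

True

"it" takes "a ledger" as antecedent — a donkey pronoun bound across the clause boundary.
Strong reading: for every (a,l) with requested(a,l), reviewed(a,l) ∧ flagged(a,l).
Restrictor pairs: (a1,l1) ✓  (a1,l2) ✓  (a3,l1) ✓  (a3,l3) ✓  (a4,l1) ✓  (a4,l2) ✓  (a4,l3) ✓  (a5,l2) ✓  (a5,l3) ✓  (a6,l1) ✓  (a6,l3) ✓  (a6,l4) ✓
Every restrictor pair satisfies the scope.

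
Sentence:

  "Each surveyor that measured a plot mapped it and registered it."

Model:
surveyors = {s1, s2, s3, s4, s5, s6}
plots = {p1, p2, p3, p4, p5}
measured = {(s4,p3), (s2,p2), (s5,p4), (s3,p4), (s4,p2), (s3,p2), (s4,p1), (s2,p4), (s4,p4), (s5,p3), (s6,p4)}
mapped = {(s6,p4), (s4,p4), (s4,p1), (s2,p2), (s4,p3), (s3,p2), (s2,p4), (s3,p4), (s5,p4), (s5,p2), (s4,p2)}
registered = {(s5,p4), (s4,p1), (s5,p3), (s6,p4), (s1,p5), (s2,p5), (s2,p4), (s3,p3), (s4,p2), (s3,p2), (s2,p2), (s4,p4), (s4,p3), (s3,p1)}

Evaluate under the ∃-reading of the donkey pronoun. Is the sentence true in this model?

"it" takes "a plot" as antecedent — a donkey pronoun bound across the clause boundary.
Weak reading: every surveyor s with some measured-plot has at least one measured-plot p such that mapped(s,p) ∧ registered(s,p).
Per surveyor: s2:✓  s3:✓  s4:✓  s5:✓  s6:✓
Every surveyor in the restrictor has a witness.

True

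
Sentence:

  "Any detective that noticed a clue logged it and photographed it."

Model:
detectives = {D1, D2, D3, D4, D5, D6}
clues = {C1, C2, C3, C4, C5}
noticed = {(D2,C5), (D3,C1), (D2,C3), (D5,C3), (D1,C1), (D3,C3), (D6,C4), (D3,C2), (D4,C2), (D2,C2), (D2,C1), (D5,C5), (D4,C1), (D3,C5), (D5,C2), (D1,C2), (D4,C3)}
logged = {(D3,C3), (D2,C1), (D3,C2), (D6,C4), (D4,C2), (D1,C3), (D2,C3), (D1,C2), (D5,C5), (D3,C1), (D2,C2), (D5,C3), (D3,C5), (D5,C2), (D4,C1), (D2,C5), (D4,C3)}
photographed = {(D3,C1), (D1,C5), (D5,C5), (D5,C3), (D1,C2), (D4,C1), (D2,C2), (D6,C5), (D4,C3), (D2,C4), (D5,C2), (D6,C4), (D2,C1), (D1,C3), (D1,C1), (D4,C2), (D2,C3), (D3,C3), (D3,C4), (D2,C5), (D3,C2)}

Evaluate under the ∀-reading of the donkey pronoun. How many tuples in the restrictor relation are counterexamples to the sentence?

2

"it" takes "a clue" as antecedent — a donkey pronoun bound across the clause boundary.
Strong reading: for every (d,c) with noticed(d,c), logged(d,c) ∧ photographed(d,c).
Restrictor pairs: (D1,C1) ✗  (D1,C2) ✓  (D2,C1) ✓  (D2,C2) ✓  (D2,C3) ✓  (D2,C5) ✓  (D3,C1) ✓  (D3,C2) ✓  (D3,C3) ✓  (D3,C5) ✗  (D4,C1) ✓  (D4,C2) ✓  (D4,C3) ✓  (D5,C2) ✓  (D5,C3) ✓  (D5,C5) ✓  (D6,C4) ✓
Counterexamples (restrictor pairs failing the scope): 2.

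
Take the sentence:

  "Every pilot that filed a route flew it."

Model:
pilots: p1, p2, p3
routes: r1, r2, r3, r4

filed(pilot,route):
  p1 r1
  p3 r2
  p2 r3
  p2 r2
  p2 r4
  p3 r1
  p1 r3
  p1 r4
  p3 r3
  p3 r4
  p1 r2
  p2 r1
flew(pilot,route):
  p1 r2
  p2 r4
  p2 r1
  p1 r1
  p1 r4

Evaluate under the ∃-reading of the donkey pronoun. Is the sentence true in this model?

False

"it" takes "a route" as antecedent — a donkey pronoun bound across the clause boundary.
Weak reading: every pilot p with some filed-route has at least one filed-route r such that flew(p,r).
Per pilot: p1:✓  p2:✓  p3:✗
p3 has no witness among its filed-routes.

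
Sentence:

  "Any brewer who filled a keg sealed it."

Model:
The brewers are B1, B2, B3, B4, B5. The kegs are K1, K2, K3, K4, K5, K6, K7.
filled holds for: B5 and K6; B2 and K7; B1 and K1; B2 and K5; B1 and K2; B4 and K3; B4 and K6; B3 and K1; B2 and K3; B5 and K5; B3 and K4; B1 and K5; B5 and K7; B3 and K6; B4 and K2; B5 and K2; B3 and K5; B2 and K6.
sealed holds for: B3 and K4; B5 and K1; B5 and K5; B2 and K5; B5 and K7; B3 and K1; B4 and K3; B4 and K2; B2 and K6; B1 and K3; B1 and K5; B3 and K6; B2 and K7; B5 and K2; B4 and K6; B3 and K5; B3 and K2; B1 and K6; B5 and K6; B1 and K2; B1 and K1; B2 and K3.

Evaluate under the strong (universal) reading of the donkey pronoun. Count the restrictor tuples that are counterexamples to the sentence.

"it" takes "a keg" as antecedent — a donkey pronoun bound across the clause boundary.
Strong reading: for every (b,k) with filled(b,k), sealed(b,k).
Restrictor pairs: (B1,K1) ✓  (B1,K2) ✓  (B1,K5) ✓  (B2,K3) ✓  (B2,K5) ✓  (B2,K6) ✓  (B2,K7) ✓  (B3,K1) ✓  (B3,K4) ✓  (B3,K5) ✓  (B3,K6) ✓  (B4,K2) ✓  (B4,K3) ✓  (B4,K6) ✓  (B5,K2) ✓  (B5,K5) ✓  (B5,K6) ✓  (B5,K7) ✓
Counterexamples (restrictor pairs failing the scope): 0.

0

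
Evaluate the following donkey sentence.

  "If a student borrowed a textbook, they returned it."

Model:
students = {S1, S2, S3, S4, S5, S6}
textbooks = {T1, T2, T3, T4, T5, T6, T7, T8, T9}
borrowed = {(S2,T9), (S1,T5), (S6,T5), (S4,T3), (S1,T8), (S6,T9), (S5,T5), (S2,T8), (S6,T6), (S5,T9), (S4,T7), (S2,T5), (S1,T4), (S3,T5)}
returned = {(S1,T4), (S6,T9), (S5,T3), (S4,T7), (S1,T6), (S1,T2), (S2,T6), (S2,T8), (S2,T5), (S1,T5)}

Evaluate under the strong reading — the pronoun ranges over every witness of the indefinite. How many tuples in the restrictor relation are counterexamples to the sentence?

"it" takes "a textbook" as antecedent — a donkey pronoun bound across the clause boundary.
Strong reading: for every (s,t) with borrowed(s,t), returned(s,t).
Restrictor pairs: (S1,T4) ✓  (S1,T5) ✓  (S1,T8) ✗  (S2,T5) ✓  (S2,T8) ✓  (S2,T9) ✗  (S3,T5) ✗  (S4,T3) ✗  (S4,T7) ✓  (S5,T5) ✗  (S5,T9) ✗  (S6,T5) ✗  (S6,T6) ✗  (S6,T9) ✓
Counterexamples (restrictor pairs failing the scope): 8.

8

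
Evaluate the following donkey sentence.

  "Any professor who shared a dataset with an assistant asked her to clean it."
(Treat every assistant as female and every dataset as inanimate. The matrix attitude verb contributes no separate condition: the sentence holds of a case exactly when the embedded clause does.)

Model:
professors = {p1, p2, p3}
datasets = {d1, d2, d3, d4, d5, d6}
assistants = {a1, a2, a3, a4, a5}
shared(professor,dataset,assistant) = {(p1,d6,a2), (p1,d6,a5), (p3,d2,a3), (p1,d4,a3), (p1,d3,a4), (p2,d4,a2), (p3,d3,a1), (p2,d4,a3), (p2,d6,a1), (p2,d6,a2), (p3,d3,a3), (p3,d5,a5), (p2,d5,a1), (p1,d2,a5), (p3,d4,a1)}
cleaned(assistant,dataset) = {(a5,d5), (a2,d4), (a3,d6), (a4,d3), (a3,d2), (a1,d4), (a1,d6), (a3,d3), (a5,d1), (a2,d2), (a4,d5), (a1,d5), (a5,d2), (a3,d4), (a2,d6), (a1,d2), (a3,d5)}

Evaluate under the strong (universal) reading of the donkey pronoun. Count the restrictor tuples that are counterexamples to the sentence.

2

"her" takes "an assistant" as antecedent and "it" takes "a dataset"; both are donkey pronouns co-varying with the restrictor.
Strong reading: for every (p,d,a) with shared(p,d,a), cleaned(a,d).
Restrictor triples: (p1,d2,a5)→cleaned(a5,d2) ✓  (p1,d3,a4)→cleaned(a4,d3) ✓  (p1,d4,a3)→cleaned(a3,d4) ✓  (p1,d6,a2)→cleaned(a2,d6) ✓  (p1,d6,a5)→cleaned(a5,d6) ✗  (p2,d4,a2)→cleaned(a2,d4) ✓  (p2,d4,a3)→cleaned(a3,d4) ✓  (p2,d5,a1)→cleaned(a1,d5) ✓  (p2,d6,a1)→cleaned(a1,d6) ✓  (p2,d6,a2)→cleaned(a2,d6) ✓  (p3,d2,a3)→cleaned(a3,d2) ✓  (p3,d3,a1)→cleaned(a1,d3) ✗  (p3,d3,a3)→cleaned(a3,d3) ✓  (p3,d4,a1)→cleaned(a1,d4) ✓  (p3,d5,a5)→cleaned(a5,d5) ✓
Counterexamples (restrictor triples failing the scope): 2.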